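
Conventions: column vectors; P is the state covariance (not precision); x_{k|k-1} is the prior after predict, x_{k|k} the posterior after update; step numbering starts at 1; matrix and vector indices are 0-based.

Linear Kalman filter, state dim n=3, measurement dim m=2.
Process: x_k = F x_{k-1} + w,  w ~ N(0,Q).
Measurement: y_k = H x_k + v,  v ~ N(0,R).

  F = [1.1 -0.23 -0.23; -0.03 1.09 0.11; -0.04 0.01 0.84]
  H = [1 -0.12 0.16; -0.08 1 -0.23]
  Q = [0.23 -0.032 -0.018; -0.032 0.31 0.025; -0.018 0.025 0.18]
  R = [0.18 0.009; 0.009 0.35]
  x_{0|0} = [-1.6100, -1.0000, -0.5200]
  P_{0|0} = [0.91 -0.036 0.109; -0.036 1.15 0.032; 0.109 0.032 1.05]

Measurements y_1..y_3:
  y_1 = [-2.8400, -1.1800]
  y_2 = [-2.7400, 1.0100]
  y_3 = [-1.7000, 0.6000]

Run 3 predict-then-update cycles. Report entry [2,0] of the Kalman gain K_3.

K[2,0] = -0.3574

step 1: x^-=[-1.4214, -1.0989, -0.3824]  P^-=[1.4139 -0.4152 -0.1688; -0.4152 1.6991 0.1633; -0.1688 0.1633 0.9157]  S=[1.6812 -0.6893; -0.6893 2.0917]  K=[0.8772 0.0550; -0.0237 0.8024; -0.0365 -0.0282]  nu=[-1.4893, -0.2828]  x^+=[-2.7433, -1.2905, -0.3201]  P^+=[0.1806 0.0117 -0.1302; 0.0117 0.3251 0.1894; -0.1302 0.1894 0.9132]
step 2: x^-=[-2.6472, -1.3595, -0.1721]  P^-=[0.5941 -0.1975 -0.3614; -0.1975 0.7530 0.2901; -0.3614 0.2901 0.8366]  S=[0.7269 -0.2168; -0.2168 1.0359]  K=[0.7719 0.0053; -0.1386 0.6487; -0.3461 0.0498]  nu=[-0.2284, 2.1182]  x^+=[-2.8122, 0.0463, 0.0125]  P^+=[0.1627 -0.0149 -0.1596; -0.0149 0.2641 0.1716; -0.1596 0.1716 0.7395]
step 3: x^-=[-3.1069, 0.1362, 0.1234]  P^-=[0.5864 -0.2080 -0.3514; -0.2080 0.6761 0.2591; -0.3514 0.2591 0.7157]  S=[0.7220 -0.2214; -0.2214 0.9688]  K=[0.7676 -0.0042; -0.1534 0.6184; -0.3574 0.0449]  nu=[1.4035, 0.2436]  x^+=[-2.0306, 0.0716, -0.3673]  P^+=[0.1595 -0.0152 -0.1452; -0.0152 0.2466 0.1422; -0.1452 0.1422 0.6144]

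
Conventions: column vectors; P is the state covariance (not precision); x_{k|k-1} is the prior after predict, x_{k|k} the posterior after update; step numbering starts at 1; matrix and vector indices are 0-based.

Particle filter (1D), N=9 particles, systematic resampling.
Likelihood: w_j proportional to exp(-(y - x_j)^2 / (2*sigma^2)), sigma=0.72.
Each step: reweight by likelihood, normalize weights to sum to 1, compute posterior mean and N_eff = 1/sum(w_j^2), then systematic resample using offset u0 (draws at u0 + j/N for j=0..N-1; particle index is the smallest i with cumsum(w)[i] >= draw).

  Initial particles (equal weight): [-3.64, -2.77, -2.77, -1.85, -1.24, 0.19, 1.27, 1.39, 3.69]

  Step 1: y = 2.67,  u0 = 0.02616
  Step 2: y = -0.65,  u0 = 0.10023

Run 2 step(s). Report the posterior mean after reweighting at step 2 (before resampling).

step 1: w=[0.0000, 0.0000, 0.0000, 0.0000, 0.0000, 0.0037, 0.2079, 0.2836, 0.5048]  mean=2.5218  Neff=2.6419  idx=[6, 6, 7, 7, 7, 8, 8, 8, 8]
step 2: w=[0.2566, 0.2566, 0.1623, 0.1623, 0.1623, 0.0000, 0.0000, 0.0000, 0.0000]  mean=1.3284  Neff=4.7465  idx=[0, 0, 1, 1, 2, 2, 3, 4, 4]

post_mean = 1.3284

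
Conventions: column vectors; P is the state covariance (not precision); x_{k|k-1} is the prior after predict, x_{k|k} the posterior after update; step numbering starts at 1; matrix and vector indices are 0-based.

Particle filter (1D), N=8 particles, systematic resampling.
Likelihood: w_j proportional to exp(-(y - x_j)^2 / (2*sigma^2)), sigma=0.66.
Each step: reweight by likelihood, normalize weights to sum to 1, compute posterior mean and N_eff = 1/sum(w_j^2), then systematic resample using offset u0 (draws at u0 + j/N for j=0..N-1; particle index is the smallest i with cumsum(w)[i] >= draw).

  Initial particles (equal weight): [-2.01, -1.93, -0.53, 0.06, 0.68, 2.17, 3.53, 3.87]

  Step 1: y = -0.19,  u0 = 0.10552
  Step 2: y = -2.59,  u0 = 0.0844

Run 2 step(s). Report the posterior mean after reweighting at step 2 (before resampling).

step 1: w=[0.0098, 0.0136, 0.3839, 0.4081, 0.1839, 0.0007, 0.0000, 0.0000]  mean=-0.0982  Neff=2.8733  idx=[2, 2, 2, 3, 3, 3, 4, 4]
step 2: w=[0.3200, 0.3200, 0.3200, 0.0132, 0.0132, 0.0132, 0.0002, 0.0002]  mean=-0.5062  Neff=3.2492  idx=[0, 0, 1, 1, 1, 2, 2, 2]

post_mean = -0.5062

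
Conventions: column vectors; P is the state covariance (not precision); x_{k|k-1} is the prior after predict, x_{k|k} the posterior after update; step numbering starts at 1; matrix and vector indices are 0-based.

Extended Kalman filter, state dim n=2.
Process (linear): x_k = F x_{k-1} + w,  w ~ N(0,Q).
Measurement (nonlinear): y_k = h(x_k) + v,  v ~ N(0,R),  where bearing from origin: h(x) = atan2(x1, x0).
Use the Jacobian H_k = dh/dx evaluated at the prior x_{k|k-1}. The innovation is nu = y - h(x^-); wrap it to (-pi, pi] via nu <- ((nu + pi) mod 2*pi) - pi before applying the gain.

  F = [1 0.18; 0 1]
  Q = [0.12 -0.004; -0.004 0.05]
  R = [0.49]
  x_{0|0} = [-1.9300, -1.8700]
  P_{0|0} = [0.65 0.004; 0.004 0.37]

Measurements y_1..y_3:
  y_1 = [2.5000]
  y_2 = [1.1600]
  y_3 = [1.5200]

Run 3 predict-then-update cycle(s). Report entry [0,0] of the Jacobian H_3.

H_jac[0,0] = 0.0842

step 1: x^-=[-2.2666, -1.8700]  P^-=[0.7834 0.0666; 0.0666 0.4200]  H_jac=[0.2166 -0.2625]  S=[0.5481]  K=[0.2777; -0.1748]  nu=[-1.3314]  x^+=[-2.6363, -1.6372]  P^+=[0.7412 0.0932; 0.0932 0.4032]
step 2: x^-=[-2.9310, -1.6372]  P^-=[0.9078 0.1618; 0.1618 0.4532]  H_jac=[0.1453 -0.2600]  S=[0.5276]  K=[0.1702; -0.1789]  nu=[-2.4910]  x^+=[-3.3549, -1.1917]  P^+=[0.8925 0.1779; 0.1779 0.4364]
step 3: x^-=[-3.5694, -1.1917]  P^-=[1.0907 0.2524; 0.2524 0.4864]  H_jac=[0.0842 -0.2521]  S=[0.5179]  K=[0.0544; -0.1957]  nu=[-1.9438]  x^+=[-3.6751, -0.8113]  P^+=[1.0891 0.2579; 0.2579 0.4665]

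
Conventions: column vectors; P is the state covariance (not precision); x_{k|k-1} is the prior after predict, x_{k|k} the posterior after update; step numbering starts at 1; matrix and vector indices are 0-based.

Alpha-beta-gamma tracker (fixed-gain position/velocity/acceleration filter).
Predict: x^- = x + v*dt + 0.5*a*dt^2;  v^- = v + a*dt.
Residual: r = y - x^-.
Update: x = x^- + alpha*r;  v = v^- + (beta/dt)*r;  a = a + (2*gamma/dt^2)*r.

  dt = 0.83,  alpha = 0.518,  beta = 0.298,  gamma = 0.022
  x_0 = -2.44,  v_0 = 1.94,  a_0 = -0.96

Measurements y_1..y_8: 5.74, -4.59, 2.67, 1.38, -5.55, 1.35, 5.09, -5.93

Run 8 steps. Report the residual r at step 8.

step 1: x_pred=-1.1605  r=6.9005  x^+=2.4140  v^+=3.6207  a^+=-0.5193
step 2: x_pred=5.2403  r=-9.8303  x^+=0.1482  v^+=-0.3397  a^+=-1.1471
step 3: x_pred=-0.5289  r=3.1989  x^+=1.1281  v^+=-0.1433  a^+=-0.9428
step 4: x_pred=0.6844  r=0.6956  x^+=1.0447  v^+=-0.6761  a^+=-0.8984
step 5: x_pred=0.1741  r=-5.7241  x^+=-2.7910  v^+=-3.4769  a^+=-1.2640
step 6: x_pred=-6.1122  r=7.4622  x^+=-2.2468  v^+=-1.8468  a^+=-0.7874
step 7: x_pred=-4.0509  r=9.1409  x^+=0.6841  v^+=0.7815  a^+=-0.2035
step 8: x_pred=1.2627  r=-7.1927  x^+=-2.4631  v^+=-1.9698  a^+=-0.6629

resid = -7.1927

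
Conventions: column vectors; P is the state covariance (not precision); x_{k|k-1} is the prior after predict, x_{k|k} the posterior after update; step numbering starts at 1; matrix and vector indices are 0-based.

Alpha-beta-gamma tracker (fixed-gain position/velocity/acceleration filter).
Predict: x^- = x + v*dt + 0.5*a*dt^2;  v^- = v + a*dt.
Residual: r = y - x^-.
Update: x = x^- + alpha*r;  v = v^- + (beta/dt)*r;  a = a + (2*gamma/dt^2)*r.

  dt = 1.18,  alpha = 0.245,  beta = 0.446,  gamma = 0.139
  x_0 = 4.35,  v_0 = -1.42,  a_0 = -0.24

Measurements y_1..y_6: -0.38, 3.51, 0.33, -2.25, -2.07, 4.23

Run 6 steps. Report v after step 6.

v_post = 2.7540

step 1: x_pred=2.5073  r=-2.8873  x^+=1.7999  v^+=-2.7945  a^+=-0.8165
step 2: x_pred=-2.0660  r=5.5760  x^+=-0.6999  v^+=-1.6504  a^+=0.2968
step 3: x_pred=-2.4407  r=2.7707  x^+=-1.7619  v^+=-0.2529  a^+=0.8500
step 4: x_pred=-1.4686  r=-0.7814  x^+=-1.6600  v^+=0.4547  a^+=0.6940
step 5: x_pred=-0.6403  r=-1.4297  x^+=-0.9906  v^+=0.7332  a^+=0.4085
step 6: x_pred=0.1591  r=4.0709  x^+=1.1565  v^+=2.7540  a^+=1.2213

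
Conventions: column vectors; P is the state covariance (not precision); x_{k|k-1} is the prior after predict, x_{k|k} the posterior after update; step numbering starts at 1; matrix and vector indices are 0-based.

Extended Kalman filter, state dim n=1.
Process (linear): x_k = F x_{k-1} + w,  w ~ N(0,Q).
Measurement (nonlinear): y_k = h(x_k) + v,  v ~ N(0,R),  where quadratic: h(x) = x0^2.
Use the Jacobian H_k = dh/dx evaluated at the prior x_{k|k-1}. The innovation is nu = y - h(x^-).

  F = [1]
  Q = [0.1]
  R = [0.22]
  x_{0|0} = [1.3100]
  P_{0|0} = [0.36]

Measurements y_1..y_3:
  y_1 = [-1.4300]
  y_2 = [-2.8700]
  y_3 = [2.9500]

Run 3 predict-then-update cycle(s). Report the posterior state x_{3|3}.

x_post = [-1.7696]

step 1: x^-=[1.3100]  P^-=[0.4600]  H_jac=[2.6200]  S=[3.3776]  K=[0.3568]  nu=[-3.1461]  x^+=[0.1874]  P^+=[0.0300]
step 2: x^-=[0.1874]  P^-=[0.1300]  H_jac=[0.3748]  S=[0.2383]  K=[0.2045]  nu=[-2.9051]  x^+=[-0.4066]  P^+=[0.1200]
step 3: x^-=[-0.4066]  P^-=[0.2200]  H_jac=[-0.8131]  S=[0.3655]  K=[-0.4895]  nu=[2.7847]  x^+=[-1.7696]  P^+=[0.1324]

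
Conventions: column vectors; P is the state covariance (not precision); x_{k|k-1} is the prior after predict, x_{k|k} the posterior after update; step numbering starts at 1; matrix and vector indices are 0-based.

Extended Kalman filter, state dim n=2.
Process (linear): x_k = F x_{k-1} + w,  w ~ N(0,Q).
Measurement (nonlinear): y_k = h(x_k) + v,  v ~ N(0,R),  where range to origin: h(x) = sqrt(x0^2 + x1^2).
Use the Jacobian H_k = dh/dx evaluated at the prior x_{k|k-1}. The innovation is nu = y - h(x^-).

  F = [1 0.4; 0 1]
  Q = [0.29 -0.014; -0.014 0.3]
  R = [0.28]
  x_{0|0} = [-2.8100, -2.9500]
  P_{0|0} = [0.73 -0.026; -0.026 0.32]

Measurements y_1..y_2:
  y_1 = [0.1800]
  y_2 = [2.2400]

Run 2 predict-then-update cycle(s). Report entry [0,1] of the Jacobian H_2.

H_jac[0,1] = -0.7579

step 1: x^-=[-3.9900, -2.9500]  P^-=[1.0504 0.0880; 0.0880 0.6200]  H_jac=[-0.8041 -0.5945]  S=[1.2624]  K=[-0.7105; -0.3480]  nu=[-4.7821]  x^+=[-0.5923, -1.2857]  P^+=[0.4131 -0.2242; -0.2242 0.4671]
step 2: x^-=[-1.1066, -1.2857]  P^-=[0.5985 -0.0513; -0.0513 0.7671]  H_jac=[-0.6524 -0.7579]  S=[0.9246]  K=[-0.3802; -0.5926]  nu=[0.5436]  x^+=[-1.3133, -1.6079]  P^+=[0.4649 -0.2597; -0.2597 0.4424]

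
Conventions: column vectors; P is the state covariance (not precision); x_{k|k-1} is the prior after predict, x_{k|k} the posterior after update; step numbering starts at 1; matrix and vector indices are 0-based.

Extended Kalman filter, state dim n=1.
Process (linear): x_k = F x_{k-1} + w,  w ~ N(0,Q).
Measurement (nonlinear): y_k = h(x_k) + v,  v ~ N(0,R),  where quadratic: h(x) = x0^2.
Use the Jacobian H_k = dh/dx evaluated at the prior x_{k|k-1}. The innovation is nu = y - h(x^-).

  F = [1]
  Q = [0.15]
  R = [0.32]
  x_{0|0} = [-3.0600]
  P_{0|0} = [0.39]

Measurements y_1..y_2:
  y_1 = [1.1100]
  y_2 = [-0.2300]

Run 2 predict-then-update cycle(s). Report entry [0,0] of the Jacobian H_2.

H_jac[0,0] = -3.4648

step 1: x^-=[-3.0600]  P^-=[0.5400]  H_jac=[-6.1200]  S=[20.5454]  K=[-0.1609]  nu=[-8.2536]  x^+=[-1.7324]  P^+=[0.0084]
step 2: x^-=[-1.7324]  P^-=[0.1584]  H_jac=[-3.4648]  S=[2.2216]  K=[-0.2470]  nu=[-3.2311]  x^+=[-0.9341]  P^+=[0.0228]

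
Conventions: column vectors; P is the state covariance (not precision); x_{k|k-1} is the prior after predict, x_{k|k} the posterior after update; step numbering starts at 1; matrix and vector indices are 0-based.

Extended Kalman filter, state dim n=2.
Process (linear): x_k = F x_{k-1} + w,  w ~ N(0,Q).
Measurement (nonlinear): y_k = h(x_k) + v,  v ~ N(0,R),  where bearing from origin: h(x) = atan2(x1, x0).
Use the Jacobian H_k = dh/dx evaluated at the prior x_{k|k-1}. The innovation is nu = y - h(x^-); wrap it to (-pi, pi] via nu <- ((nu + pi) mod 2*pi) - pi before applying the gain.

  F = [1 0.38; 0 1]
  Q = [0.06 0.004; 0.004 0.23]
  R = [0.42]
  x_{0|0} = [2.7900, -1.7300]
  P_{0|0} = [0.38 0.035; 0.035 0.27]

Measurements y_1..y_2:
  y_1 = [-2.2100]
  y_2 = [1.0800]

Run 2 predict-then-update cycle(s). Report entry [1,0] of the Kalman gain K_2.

K[1,0] = 0.3484

step 1: x^-=[2.1326, -1.7300]  P^-=[0.5056 0.1416; 0.1416 0.5000]  H_jac=[0.2294 0.2828]  S=[0.5050]  K=[0.3090; 0.3444]  nu=[-1.5285]  x^+=[1.6603, -2.2563]  P^+=[0.4574 0.0879; 0.0879 0.4401]
step 2: x^-=[0.8029, -2.2563]  P^-=[0.6477 0.2591; 0.2591 0.6701]  H_jac=[0.3934 0.1400]  S=[0.5619]  K=[0.5180; 0.3484]  nu=[2.3089]  x^+=[1.9989, -1.4520]  P^+=[0.4969 0.1577; 0.1577 0.6019]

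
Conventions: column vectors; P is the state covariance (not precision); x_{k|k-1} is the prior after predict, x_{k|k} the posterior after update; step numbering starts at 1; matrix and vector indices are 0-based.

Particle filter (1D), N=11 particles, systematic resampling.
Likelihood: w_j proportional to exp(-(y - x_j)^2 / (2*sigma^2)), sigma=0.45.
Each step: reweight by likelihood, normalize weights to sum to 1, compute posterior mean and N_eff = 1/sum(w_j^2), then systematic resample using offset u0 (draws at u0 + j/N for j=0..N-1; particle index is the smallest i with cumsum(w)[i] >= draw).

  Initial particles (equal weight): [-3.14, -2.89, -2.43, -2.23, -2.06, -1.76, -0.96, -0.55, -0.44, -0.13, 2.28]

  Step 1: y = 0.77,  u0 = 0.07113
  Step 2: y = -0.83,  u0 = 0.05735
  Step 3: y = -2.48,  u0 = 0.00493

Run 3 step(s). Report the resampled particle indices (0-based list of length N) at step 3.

resampled_idx = [0, 0, 0, 0, 1, 1, 1, 1, 2, 2, 3]

step 1: w=[0.0000, 0.0000, 0.0000, 0.0000, 0.0000, 0.0000, 0.0034, 0.0752, 0.1495, 0.7519, 0.0199]  mean=-0.1627  Neff=1.6842  idx=[7, 8, 9, 9, 9, 9, 9, 9, 9, 9, 10]
step 2: w=[0.2115, 0.1763, 0.0765, 0.0765, 0.0765, 0.0765, 0.0765, 0.0765, 0.0765, 0.0765, 0.0000]  mean=-0.2735  Neff=8.1535  idx=[0, 0, 1, 1, 2, 3, 4, 5, 7, 8, 9]
step 3: w=[0.3619, 0.3619, 0.1231, 0.1231, 0.0043, 0.0043, 0.0043, 0.0043, 0.0043, 0.0043, 0.0043]  mean=-0.5103  Neff=3.4198  idx=[0, 0, 0, 0, 1, 1, 1, 1, 2, 2, 3]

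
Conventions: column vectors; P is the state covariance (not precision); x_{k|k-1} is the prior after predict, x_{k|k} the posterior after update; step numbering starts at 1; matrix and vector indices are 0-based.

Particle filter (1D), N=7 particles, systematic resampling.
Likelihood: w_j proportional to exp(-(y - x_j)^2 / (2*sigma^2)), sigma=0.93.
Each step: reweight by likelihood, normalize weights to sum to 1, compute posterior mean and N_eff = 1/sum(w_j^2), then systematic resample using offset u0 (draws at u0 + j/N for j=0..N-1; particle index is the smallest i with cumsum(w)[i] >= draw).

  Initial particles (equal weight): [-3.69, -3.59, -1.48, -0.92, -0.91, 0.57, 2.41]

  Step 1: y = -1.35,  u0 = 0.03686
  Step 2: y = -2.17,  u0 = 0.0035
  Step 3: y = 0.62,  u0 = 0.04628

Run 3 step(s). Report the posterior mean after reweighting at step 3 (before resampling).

post_mean = -1.1594

step 1: w=[0.0141, 0.0183, 0.3302, 0.2996, 0.2981, 0.0396, 0.0001]  mean=-1.1306  Neff=3.4510  idx=[2, 2, 2, 3, 3, 4, 4]
step 2: w=[0.1953, 0.1953, 0.1953, 0.1042, 0.1042, 0.1027, 0.1027]  mean=-1.2461  Neff=6.3564  idx=[0, 0, 1, 2, 2, 4, 5]
step 3: w=[0.0865, 0.0865, 0.0865, 0.0865, 0.0865, 0.2812, 0.2862]  mean=-1.1594  Neff=5.0406  idx=[0, 2, 3, 5, 5, 6, 6]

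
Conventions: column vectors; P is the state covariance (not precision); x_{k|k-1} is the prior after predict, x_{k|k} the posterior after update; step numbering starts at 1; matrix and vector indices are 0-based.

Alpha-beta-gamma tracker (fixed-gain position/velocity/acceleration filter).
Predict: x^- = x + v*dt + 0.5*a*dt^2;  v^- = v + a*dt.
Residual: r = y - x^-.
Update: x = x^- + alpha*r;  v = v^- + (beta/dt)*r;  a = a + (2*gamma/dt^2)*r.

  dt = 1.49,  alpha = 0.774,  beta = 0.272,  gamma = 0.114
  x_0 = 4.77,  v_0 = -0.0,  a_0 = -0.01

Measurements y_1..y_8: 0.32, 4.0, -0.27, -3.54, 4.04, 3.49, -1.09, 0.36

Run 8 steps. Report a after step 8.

a_post = 0.0517

step 1: x_pred=4.7589  r=-4.4389  x^+=1.3232  v^+=-0.8252  a^+=-0.4659
step 2: x_pred=-0.4235  r=4.4235  x^+=3.0003  v^+=-0.7118  a^+=-0.0116
step 3: x_pred=1.9268  r=-2.1968  x^+=0.2265  v^+=-1.1301  a^+=-0.2372
step 4: x_pred=-1.7207  r=-1.8193  x^+=-3.1288  v^+=-1.8156  a^+=-0.4240
step 5: x_pred=-6.3048  r=10.3448  x^+=1.7021  v^+=-0.5590  a^+=0.6384
step 6: x_pred=1.5778  r=1.9122  x^+=3.0578  v^+=0.7413  a^+=0.8347
step 7: x_pred=5.0889  r=-6.1789  x^+=0.3064  v^+=0.8571  a^+=0.2002
step 8: x_pred=1.8057  r=-1.4457  x^+=0.6867  v^+=0.8914  a^+=0.0517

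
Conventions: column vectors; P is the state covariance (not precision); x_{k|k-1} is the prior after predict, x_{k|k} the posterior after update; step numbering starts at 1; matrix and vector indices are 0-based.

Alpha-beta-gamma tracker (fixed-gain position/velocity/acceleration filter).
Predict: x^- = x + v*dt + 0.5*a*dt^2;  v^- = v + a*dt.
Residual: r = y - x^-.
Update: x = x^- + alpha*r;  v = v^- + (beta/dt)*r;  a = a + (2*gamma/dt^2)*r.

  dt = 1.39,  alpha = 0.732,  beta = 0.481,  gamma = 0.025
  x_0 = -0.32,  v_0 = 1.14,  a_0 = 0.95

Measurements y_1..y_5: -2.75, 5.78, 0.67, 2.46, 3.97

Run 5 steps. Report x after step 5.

x_post = 4.4977

step 1: x_pred=2.1823  r=-4.9323  x^+=-1.4281  v^+=0.7537  a^+=0.8224
step 2: x_pred=0.4139  r=5.3661  x^+=4.3419  v^+=3.7537  a^+=0.9612
step 3: x_pred=10.4881  r=-9.8181  x^+=3.3012  v^+=1.6923  a^+=0.7071
step 4: x_pred=6.3367  r=-3.8767  x^+=3.4989  v^+=1.3337  a^+=0.6068
step 5: x_pred=5.9390  r=-1.9690  x^+=4.4977  v^+=1.4958  a^+=0.5559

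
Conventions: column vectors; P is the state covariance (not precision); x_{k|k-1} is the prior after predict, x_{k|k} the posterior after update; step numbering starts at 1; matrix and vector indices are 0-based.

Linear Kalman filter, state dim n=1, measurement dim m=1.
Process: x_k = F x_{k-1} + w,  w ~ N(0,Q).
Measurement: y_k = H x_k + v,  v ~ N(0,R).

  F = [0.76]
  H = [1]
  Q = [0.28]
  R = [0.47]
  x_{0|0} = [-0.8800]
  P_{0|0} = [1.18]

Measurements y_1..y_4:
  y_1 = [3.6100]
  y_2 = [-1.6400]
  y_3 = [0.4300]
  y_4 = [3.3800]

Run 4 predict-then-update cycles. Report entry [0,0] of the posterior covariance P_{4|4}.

P_post[0,0] = 0.2182

step 1: x^-=[-0.6688]  P^-=[0.9616]  S=[1.4316]  K=[0.6717]  nu=[4.2788]  x^+=[2.2052]  P^+=[0.3157]
step 2: x^-=[1.6760]  P^-=[0.4623]  S=[0.9323]  K=[0.4959]  nu=[-3.3160]  x^+=[0.0316]  P^+=[0.2331]
step 3: x^-=[0.0240]  P^-=[0.4146]  S=[0.8846]  K=[0.4687]  nu=[0.4060]  x^+=[0.2143]  P^+=[0.2203]
step 4: x^-=[0.1629]  P^-=[0.4072]  S=[0.8772]  K=[0.4642]  nu=[3.2171]  x^+=[1.6564]  P^+=[0.2182]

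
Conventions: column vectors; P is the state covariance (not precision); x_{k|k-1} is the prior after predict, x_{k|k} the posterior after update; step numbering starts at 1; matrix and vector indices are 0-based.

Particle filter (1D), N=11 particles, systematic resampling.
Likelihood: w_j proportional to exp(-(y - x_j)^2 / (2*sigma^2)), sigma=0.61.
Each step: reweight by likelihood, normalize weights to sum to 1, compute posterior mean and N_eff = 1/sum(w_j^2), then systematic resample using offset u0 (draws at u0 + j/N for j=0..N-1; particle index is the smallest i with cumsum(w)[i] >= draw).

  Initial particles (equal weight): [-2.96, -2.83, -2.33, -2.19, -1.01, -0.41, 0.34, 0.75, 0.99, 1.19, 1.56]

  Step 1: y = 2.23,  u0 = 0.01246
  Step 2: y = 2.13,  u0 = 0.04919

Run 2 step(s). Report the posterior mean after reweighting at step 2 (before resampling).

post_mean = 1.4607

step 1: w=[0.0000, 0.0000, 0.0000, 0.0000, 0.0000, 0.0001, 0.0085, 0.0544, 0.1308, 0.2414, 0.5648]  mean=1.3415  Neff=2.5161  idx=[7, 8, 9, 9, 9, 10, 10, 10, 10, 10, 10]
step 2: w=[0.0153, 0.0346, 0.0605, 0.0605, 0.0605, 0.1281, 0.1281, 0.1281, 0.1281, 0.1281, 0.1281]  mean=1.4607  Neff=9.0190  idx=[1, 3, 4, 5, 6, 7, 7, 8, 9, 9, 10]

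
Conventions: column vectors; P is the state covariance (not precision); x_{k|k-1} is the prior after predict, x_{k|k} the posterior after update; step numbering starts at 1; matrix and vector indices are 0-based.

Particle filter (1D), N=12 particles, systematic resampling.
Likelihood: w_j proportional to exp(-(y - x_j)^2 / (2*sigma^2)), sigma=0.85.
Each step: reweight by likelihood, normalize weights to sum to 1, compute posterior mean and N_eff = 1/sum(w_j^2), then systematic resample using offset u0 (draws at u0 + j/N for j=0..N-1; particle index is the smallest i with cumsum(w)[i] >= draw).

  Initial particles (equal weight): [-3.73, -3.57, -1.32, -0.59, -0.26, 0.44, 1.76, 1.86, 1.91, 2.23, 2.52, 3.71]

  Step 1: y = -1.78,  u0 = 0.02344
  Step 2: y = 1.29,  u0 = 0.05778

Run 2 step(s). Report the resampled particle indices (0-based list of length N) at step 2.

resampled_idx = [5, 8, 8, 9, 9, 10, 10, 11, 11, 11, 11, 11]

step 1: w=[0.0435, 0.0658, 0.5218, 0.2267, 0.1221, 0.0199, 0.0001, 0.0001, 0.0000, 0.0000, 0.0000, 0.0000]  mean=-1.2420  Neff=2.8972  idx=[0, 1, 2, 2, 2, 2, 2, 2, 3, 3, 3, 4]
step 2: w=[0.0000, 0.0000, 0.0178, 0.0178, 0.0178, 0.0178, 0.0178, 0.0178, 0.1721, 0.1721, 0.1721, 0.3767]  mean=-0.5437  Neff=4.2970  idx=[5, 8, 8, 9, 9, 10, 10, 11, 11, 11, 11, 11]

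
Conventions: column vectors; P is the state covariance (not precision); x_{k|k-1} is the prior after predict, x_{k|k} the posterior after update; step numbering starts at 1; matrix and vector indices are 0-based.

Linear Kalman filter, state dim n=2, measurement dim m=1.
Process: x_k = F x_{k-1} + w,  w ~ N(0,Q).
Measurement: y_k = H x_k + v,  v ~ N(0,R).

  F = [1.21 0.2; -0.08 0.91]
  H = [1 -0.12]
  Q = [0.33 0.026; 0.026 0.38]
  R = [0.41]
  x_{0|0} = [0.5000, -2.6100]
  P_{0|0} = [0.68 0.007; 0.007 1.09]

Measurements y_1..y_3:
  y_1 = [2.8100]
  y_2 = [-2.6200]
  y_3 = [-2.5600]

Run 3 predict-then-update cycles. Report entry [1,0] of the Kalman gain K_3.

K[1,0] = 0.2569

step 1: x^-=[0.0830, -2.4151]  P^-=[1.3726 0.1662; 0.1662 1.2860]  S=[1.7612]  K=[0.7680; 0.0067]  nu=[2.4372]  x^+=[1.9548, -2.3987]  P^+=[0.3337 0.1571; 0.1571 1.2859]
step 2: x^-=[1.8856, -2.3392]  P^-=[0.9461 0.3982; 0.3982 1.4241]  S=[1.2810]  K=[0.7012; 0.1774]  nu=[-4.7863]  x^+=[-1.4707, -3.1883]  P^+=[0.3162 0.2388; 0.2388 1.3838]
step 3: x^-=[-2.4172, -2.7837]  P^-=[0.9638 0.5064; 0.5064 1.4932]  S=[1.2738]  K=[0.7089; 0.2569]  nu=[-0.4768]  x^+=[-2.7553, -2.9062]  P^+=[0.3236 0.2744; 0.2744 1.4091]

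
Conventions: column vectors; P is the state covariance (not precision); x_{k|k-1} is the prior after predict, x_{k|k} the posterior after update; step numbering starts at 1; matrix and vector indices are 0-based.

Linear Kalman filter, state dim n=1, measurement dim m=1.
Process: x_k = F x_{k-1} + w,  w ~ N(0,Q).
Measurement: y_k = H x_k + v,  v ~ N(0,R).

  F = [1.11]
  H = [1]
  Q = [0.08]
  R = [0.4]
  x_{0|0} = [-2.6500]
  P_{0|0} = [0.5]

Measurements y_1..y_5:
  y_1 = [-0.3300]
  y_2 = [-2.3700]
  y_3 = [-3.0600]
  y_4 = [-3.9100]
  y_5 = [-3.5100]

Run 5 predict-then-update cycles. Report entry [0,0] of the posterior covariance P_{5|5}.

step 1: x^-=[-2.9415]  P^-=[0.6961]  S=[1.0960]  K=[0.6351]  nu=[2.6115]  x^+=[-1.2831]  P^+=[0.2540]
step 2: x^-=[-1.4242]  P^-=[0.3930]  S=[0.7930]  K=[0.4956]  nu=[-0.9458]  x^+=[-1.8929]  P^+=[0.1982]
step 3: x^-=[-2.1011]  P^-=[0.3242]  S=[0.7242]  K=[0.4477]  nu=[-0.9589]  x^+=[-2.5304]  P^+=[0.1791]
step 4: x^-=[-2.8088]  P^-=[0.3006]  S=[0.7006]  K=[0.4291]  nu=[-1.1012]  x^+=[-3.2813]  P^+=[0.1716]
step 5: x^-=[-3.6422]  P^-=[0.2915]  S=[0.6915]  K=[0.4215]  nu=[0.1322]  x^+=[-3.5865]  P^+=[0.1686]

P_post[0,0] = 0.1686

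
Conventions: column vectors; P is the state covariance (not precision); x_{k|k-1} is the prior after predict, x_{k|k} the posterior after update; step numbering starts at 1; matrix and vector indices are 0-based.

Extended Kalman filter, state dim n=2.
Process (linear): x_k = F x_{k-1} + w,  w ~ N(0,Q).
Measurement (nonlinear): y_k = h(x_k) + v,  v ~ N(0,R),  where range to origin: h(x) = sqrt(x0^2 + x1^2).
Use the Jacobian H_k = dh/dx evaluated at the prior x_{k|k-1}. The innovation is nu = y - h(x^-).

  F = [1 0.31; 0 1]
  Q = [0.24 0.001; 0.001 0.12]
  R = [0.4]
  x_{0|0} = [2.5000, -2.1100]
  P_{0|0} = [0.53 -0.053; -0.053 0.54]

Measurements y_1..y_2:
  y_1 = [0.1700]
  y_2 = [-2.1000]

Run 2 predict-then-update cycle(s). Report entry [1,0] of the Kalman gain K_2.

K[1,0] = -0.5210

step 1: x^-=[1.8459, -2.1100]  P^-=[0.7890 0.1154; 0.1154 0.6600]  H_jac=[0.6584 -0.7526]  S=[1.0016]  K=[0.4320; -0.4201]  nu=[-2.6335]  x^+=[0.7083, -1.0037]  P^+=[0.6021 0.2972; 0.2972 0.4832]
step 2: x^-=[0.3971, -1.0037]  P^-=[1.0728 0.4480; 0.4480 0.6032]  H_jac=[0.3679 -0.9299]  S=[0.7603]  K=[-0.0288; -0.5210]  nu=[-3.1794]  x^+=[0.4885, 0.6528]  P^+=[1.0722 0.4366; 0.4366 0.3969]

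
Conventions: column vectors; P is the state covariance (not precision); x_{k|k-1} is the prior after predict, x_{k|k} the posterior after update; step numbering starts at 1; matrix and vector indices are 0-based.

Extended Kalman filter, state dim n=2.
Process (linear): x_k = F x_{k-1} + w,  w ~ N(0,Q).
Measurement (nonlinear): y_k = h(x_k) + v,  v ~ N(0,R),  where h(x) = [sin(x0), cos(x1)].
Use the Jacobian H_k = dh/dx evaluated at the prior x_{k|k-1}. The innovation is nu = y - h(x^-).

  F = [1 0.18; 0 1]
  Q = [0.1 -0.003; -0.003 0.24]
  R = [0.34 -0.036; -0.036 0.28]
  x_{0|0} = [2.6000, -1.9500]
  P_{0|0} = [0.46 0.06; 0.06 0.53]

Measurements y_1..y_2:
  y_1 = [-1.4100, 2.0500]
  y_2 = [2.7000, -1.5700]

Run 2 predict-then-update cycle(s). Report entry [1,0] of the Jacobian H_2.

H_jac[1,0] = 0.0000

step 1: x^-=[2.2490, -1.9500]  P^-=[0.5988 0.1524; 0.1524 0.7700]  H_jac=[-0.6274 0.0000; 0.0000 0.9290]  S=[0.5757 -0.1248; -0.1248 0.9445]  K=[-0.6383 0.0655; -0.0019 0.7571]  nu=[-2.1887, 2.4202]  x^+=[3.8047, -0.1135]  P^+=[0.3497 0.0445; 0.0445 0.2283]
step 2: x^-=[3.7843, -0.1135]  P^-=[0.4731 0.0826; 0.0826 0.4683]  H_jac=[-0.8005 0.0000; 0.0000 0.1132]  S=[0.6431 -0.0435; -0.0435 0.2860]  K=[-0.5927 -0.0574; -0.0912 0.1715]  nu=[3.2994, -2.5636]  x^+=[1.9759, -0.8541]  P^+=[0.2492 0.0464; 0.0464 0.4531]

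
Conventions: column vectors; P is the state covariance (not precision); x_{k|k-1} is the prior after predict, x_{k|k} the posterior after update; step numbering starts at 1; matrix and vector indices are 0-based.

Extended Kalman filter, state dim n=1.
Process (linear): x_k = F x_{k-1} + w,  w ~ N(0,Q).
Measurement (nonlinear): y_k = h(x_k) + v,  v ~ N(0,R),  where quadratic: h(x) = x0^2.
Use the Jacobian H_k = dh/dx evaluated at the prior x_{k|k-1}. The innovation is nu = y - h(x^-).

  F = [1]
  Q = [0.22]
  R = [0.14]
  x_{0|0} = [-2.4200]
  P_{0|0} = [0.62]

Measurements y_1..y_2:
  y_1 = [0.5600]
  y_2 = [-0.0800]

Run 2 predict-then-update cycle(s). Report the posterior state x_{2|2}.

x_post = [-0.6926]

step 1: x^-=[-2.4200]  P^-=[0.8400]  H_jac=[-4.8400]  S=[19.8175]  K=[-0.2052]  nu=[-5.2964]  x^+=[-1.3334]  P^+=[0.0059]
step 2: x^-=[-1.3334]  P^-=[0.2259]  H_jac=[-2.6669]  S=[1.7469]  K=[-0.3449]  nu=[-1.8580]  x^+=[-0.6926]  P^+=[0.0181]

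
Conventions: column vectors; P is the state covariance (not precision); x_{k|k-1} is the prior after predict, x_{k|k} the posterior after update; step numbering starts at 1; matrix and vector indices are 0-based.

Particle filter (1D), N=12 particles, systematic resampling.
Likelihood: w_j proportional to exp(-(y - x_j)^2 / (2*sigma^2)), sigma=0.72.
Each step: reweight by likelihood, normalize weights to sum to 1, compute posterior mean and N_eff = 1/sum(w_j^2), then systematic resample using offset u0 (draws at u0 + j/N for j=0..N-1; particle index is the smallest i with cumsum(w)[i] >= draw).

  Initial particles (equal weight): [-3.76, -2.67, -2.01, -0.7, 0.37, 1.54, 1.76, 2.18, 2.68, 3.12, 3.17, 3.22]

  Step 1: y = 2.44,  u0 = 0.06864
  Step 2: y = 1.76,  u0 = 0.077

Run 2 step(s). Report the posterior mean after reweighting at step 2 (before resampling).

post_mean = 2.2027

step 1: w=[0.0000, 0.0000, 0.0000, 0.0000, 0.0033, 0.0956, 0.1336, 0.1955, 0.1974, 0.1336, 0.1248, 0.1161]  mean=2.5252  Neff=6.6176  idx=[5, 6, 7, 7, 7, 8, 8, 9, 9, 10, 11, 11]
step 2: w=[0.1563, 0.1637, 0.1381, 0.1381, 0.1381, 0.0724, 0.0724, 0.0275, 0.0275, 0.0241, 0.0210, 0.0210]  mean=2.2027  Neff=8.2045  idx=[0, 1, 1, 2, 2, 3, 3, 4, 5, 6, 8, 11]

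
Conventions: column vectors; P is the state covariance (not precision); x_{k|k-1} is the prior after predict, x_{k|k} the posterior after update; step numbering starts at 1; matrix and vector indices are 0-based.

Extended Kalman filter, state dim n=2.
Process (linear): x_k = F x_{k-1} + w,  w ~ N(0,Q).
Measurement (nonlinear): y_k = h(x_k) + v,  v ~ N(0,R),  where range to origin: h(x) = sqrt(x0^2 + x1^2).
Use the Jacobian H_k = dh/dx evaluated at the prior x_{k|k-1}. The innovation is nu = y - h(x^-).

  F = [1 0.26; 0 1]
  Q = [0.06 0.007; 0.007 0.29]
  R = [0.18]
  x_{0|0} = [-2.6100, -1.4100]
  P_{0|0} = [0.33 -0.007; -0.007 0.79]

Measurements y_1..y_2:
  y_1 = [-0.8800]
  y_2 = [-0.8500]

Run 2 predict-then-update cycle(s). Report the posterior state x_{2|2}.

x_post = [-0.2579, -0.4792]

step 1: x^-=[-2.9766, -1.4100]  P^-=[0.4398 0.2054; 0.2054 1.0800]  H_jac=[-0.9037 -0.4281]  S=[0.8960]  K=[-0.5417; -0.7232]  nu=[-4.1737]  x^+=[-0.7158, 1.6082]  P^+=[0.1769 -0.1456; -0.1456 0.6114]
step 2: x^-=[-0.2977, 1.6082]  P^-=[0.2025 0.0204; 0.0204 0.9014]  H_jac=[-0.1820 0.9833]  S=[1.0510]  K=[-0.0160; 0.8398]  nu=[-2.4855]  x^+=[-0.2579, -0.4792]  P^+=[0.2022 0.0345; 0.0345 0.1601]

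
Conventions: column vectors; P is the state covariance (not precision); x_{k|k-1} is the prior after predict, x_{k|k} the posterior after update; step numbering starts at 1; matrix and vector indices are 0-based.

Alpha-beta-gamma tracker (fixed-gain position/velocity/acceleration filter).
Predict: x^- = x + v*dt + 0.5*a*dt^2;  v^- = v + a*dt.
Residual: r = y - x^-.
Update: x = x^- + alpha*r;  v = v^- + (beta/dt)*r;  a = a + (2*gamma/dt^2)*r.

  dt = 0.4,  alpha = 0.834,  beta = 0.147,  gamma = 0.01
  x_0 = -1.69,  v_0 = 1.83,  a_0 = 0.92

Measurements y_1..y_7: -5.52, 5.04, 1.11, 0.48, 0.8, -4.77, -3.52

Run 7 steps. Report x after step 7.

x_post = -3.5317

step 1: x_pred=-0.8844  r=-4.6356  x^+=-4.7505  v^+=0.4944  a^+=0.3406
step 2: x_pred=-4.5255  r=9.5655  x^+=3.4521  v^+=4.1460  a^+=1.5362
step 3: x_pred=5.2334  r=-4.1234  x^+=1.7945  v^+=3.2451  a^+=1.0208
step 4: x_pred=3.1742  r=-2.6942  x^+=0.9272  v^+=2.6633  a^+=0.6840
step 5: x_pred=2.0473  r=-1.2473  x^+=1.0070  v^+=2.4785  a^+=0.5281
step 6: x_pred=2.0407  r=-6.8107  x^+=-3.6394  v^+=0.1869  a^+=-0.3232
step 7: x_pred=-3.5905  r=0.0705  x^+=-3.5317  v^+=0.0835  a^+=-0.3144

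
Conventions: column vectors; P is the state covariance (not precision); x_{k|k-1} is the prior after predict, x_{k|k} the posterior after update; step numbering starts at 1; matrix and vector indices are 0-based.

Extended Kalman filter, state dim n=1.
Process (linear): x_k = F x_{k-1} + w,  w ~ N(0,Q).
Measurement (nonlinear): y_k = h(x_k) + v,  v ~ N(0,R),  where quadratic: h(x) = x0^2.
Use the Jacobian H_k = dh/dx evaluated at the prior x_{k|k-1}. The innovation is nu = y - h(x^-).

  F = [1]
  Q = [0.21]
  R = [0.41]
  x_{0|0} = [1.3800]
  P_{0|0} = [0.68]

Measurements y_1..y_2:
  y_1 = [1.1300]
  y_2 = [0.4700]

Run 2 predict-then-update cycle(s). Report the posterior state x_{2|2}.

x_post = [0.8517]

step 1: x^-=[1.3800]  P^-=[0.8900]  H_jac=[2.7600]  S=[7.1897]  K=[0.3417]  nu=[-0.7744]  x^+=[1.1154]  P^+=[0.0508]
step 2: x^-=[1.1154]  P^-=[0.2608]  H_jac=[2.2308]  S=[1.7077]  K=[0.3406]  nu=[-0.7742]  x^+=[0.8517]  P^+=[0.0626]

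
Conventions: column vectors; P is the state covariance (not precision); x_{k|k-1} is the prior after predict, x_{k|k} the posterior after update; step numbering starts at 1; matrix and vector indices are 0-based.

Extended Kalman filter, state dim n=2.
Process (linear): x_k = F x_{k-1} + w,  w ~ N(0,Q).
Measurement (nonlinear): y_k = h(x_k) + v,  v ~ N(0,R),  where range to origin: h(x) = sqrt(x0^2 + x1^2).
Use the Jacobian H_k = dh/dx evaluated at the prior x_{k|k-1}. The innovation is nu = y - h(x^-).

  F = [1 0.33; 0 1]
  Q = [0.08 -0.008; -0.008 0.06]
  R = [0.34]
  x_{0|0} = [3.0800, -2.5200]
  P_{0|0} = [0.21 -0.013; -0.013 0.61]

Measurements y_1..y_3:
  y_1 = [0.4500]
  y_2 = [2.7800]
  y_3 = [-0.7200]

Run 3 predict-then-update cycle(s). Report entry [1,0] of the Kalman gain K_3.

K[1,0] = 0.3217

step 1: x^-=[2.2484, -2.5200]  P^-=[0.3478 0.1803; 0.1803 0.6700]  H_jac=[0.6658 -0.7462]  S=[0.6881]  K=[0.1410; -0.5521]  nu=[-2.9272]  x^+=[1.8355, -0.9038]  P^+=[0.3342 0.2339; 0.2339 0.4603]
step 2: x^-=[1.5373, -0.9038]  P^-=[0.6186 0.3778; 0.3778 0.5203]  H_jac=[0.8620 -0.5068]  S=[0.6033]  K=[0.5666; 0.1027]  nu=[0.9967]  x^+=[2.1021, -0.8014]  P^+=[0.4249 0.3426; 0.3426 0.5139]
step 3: x^-=[1.8376, -0.8014]  P^-=[0.7871 0.5042; 0.5042 0.5739]  H_jac=[0.9166 -0.3998]  S=[0.7235]  K=[0.7186; 0.3217]  nu=[-2.7247]  x^+=[-0.1203, -1.6781]  P^+=[0.4135 0.3370; 0.3370 0.4990]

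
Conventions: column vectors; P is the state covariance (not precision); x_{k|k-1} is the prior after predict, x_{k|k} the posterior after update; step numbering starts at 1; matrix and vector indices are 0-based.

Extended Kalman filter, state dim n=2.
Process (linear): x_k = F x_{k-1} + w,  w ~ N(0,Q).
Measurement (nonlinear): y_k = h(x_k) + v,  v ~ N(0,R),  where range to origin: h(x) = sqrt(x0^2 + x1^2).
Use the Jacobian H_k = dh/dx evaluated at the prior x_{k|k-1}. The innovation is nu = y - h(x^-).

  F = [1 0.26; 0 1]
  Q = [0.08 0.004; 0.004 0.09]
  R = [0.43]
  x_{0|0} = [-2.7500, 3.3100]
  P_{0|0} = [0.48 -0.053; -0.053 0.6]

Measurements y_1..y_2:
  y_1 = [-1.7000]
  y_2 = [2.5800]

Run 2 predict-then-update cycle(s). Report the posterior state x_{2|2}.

step 1: x^-=[-1.8894, 3.3100]  P^-=[0.5730 0.1070; 0.1070 0.6900]  H_jac=[-0.4957 0.8685]  S=[0.9991]  K=[-0.1913; 0.5467]  nu=[-5.5113]  x^+=[-0.8351, 0.2970]  P^+=[0.5364 0.2115; 0.2115 0.3914]
step 2: x^-=[-0.7579, 0.2970]  P^-=[0.7529 0.3173; 0.3173 0.4814]  H_jac=[-0.9310 0.3649]  S=[0.9311]  K=[-0.6285; -0.1285]  nu=[1.7660]  x^+=[-1.8677, 0.0700]  P^+=[0.3851 0.2420; 0.2420 0.4660]

x_post = [-1.8677, 0.0700]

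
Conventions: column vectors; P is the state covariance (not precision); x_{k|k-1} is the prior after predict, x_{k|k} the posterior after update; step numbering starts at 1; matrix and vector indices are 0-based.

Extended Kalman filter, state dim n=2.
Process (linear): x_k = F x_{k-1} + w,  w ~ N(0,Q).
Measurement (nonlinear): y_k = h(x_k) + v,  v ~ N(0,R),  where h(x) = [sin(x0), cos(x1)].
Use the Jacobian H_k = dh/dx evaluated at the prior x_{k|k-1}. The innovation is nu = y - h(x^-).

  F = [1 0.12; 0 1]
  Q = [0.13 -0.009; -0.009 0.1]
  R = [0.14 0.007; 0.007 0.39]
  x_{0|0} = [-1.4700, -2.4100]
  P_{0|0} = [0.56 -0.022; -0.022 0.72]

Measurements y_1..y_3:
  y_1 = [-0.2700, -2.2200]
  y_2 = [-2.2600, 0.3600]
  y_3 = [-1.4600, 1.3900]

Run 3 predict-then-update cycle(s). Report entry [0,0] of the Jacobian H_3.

step 1: x^-=[-1.7592, -2.4100]  P^-=[0.6951 0.0554; 0.0554 0.8200]  H_jac=[-0.1873 0.0000; 0.0000 0.6681]  S=[0.1644 0.0001; 0.0001 0.7560]  K=[-0.7920 0.0490; -0.0634 0.7247]  nu=[0.7123, -1.4759]  x^+=[-2.3957, -3.5247]  P^+=[0.5902 0.0203; 0.0203 0.4224]
step 2: x^-=[-2.8187, -3.5247]  P^-=[0.7311 0.0620; 0.0620 0.5224]  H_jac=[-0.9483 0.0000; 0.0000 -0.3738]  S=[0.7975 0.0290; 0.0290 0.4630]  K=[-0.8696 0.0044; -0.0585 -0.4181]  nu=[-1.9426, 1.2875]  x^+=[-1.1238, -3.9492]  P^+=[0.1283 0.0117; 0.0117 0.4373]
step 3: x^-=[-1.5977, -3.9492]  P^-=[0.2675 0.0552; 0.0552 0.5373]  H_jac=[-0.0269 0.0000; 0.0000 -0.7226]  S=[0.1402 0.0081; 0.0081 0.6706]  K=[-0.0479 -0.0589; 0.0228 -0.5793]  nu=[-0.4604, 2.0812]  x^+=[-1.6982, -5.1653]  P^+=[0.2648 0.0323; 0.0323 0.3124]

H_jac[0,0] = -0.0269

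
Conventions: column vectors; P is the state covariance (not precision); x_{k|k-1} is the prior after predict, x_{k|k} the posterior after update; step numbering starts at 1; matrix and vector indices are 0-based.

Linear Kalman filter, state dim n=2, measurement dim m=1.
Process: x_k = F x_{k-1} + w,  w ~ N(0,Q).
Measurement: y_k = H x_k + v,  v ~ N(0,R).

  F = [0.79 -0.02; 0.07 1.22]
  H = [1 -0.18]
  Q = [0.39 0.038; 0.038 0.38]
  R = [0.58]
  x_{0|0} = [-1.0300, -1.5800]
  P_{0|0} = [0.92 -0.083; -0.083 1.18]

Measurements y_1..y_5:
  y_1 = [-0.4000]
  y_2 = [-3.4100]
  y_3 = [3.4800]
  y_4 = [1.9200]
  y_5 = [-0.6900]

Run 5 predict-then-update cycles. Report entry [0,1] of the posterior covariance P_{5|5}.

P_post[0,1] = 1.2408

step 1: x^-=[-0.7821, -1.9997]  P^-=[0.9673 -0.0198; -0.0198 2.1266]  S=[1.6233]  K=[0.5981; -0.2480]  nu=[0.0222]  x^+=[-0.7689, -2.0052]  P^+=[0.3867 0.2210; 0.2210 2.0268]
step 2: x^-=[-0.5673, -2.5002]  P^-=[0.6251 0.2226; 0.2226 3.4363]  S=[1.2363]  K=[0.4732; -0.3203]  nu=[-3.2927]  x^+=[-2.1255, -1.4456]  P^+=[0.3483 0.4100; 0.4100 3.3095]
step 3: x^-=[-1.6502, -1.9125]  P^-=[0.5957 0.3711; 0.3711 5.3776]  S=[1.2164]  K=[0.4348; -0.4907]  nu=[4.7860]  x^+=[0.4309, -4.2611]  P^+=[0.3657 0.6306; 0.6306 5.0847]
step 4: x^-=[0.4256, -5.1684]  P^-=[0.6004 0.5411; 0.5411 8.0576]  S=[1.2466]  K=[0.4035; -0.7294]  nu=[0.5640]  x^+=[0.6532, -5.5798]  P^+=[0.3974 0.9079; 0.9079 7.3943]
step 5: x^-=[0.6276, -6.7616]  P^-=[0.6123 0.7533; 0.7533 11.5427]  S=[1.2951]  K=[0.3681; -1.0226]  nu=[-2.5347]  x^+=[-0.3054, -4.1696]  P^+=[0.4368 1.2408; 1.2408 10.1885]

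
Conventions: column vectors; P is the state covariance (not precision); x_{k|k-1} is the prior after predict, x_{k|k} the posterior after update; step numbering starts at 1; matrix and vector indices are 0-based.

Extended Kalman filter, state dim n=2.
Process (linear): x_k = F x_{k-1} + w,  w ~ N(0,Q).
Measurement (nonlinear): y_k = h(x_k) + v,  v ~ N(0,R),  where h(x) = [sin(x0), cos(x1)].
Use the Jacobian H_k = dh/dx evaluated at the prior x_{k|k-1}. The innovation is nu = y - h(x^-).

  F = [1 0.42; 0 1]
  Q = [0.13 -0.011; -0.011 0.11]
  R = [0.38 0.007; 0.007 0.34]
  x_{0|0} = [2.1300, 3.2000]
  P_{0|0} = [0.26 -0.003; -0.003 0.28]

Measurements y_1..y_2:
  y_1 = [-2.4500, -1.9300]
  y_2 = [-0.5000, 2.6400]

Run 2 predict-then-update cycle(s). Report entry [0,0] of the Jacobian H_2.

step 1: x^-=[3.4740, 3.2000]  P^-=[0.4369 0.1036; 0.1036 0.3900]  H_jac=[-0.9453 0.0000; 0.0000 0.0584]  S=[0.7704 0.0013; 0.0013 0.3413]  K=[-0.5361 0.0197; -0.1272 0.0672]  nu=[-2.1237, -0.9317]  x^+=[4.5941, 3.4076]  P^+=[0.2154 0.0507; 0.0507 0.3760]
step 2: x^-=[6.0253, 3.4076]  P^-=[0.4542 0.1976; 0.1976 0.4860]  H_jac=[0.9669 0.0000; 0.0000 0.2629]  S=[0.8047 0.0572; 0.0572 0.3736]  K=[0.5418 0.0560; 0.2154 0.3090]  nu=[-0.2450, 3.6048]  x^+=[6.0946, 4.4688]  P^+=[0.2133 0.0869; 0.0869 0.4054]

H_jac[0,0] = 0.9669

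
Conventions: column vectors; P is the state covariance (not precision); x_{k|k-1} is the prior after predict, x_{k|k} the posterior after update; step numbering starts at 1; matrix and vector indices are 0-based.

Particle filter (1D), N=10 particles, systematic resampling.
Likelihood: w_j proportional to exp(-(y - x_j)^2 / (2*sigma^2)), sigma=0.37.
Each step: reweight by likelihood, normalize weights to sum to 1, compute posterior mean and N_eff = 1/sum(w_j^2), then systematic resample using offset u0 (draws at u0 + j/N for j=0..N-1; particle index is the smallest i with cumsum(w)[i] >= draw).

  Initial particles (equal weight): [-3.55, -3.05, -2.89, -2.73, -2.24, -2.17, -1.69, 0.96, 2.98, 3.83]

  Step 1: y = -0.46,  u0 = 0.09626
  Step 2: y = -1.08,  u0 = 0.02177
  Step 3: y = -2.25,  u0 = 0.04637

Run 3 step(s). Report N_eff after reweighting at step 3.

N_eff = 10.0000

step 1: w=[0.0000, 0.0000, 0.0000, 0.0000, 0.0020, 0.0049, 0.8568, 0.1362, 0.0000, 0.0000]  mean=-1.3325  Neff=1.3286  idx=[6, 6, 6, 6, 6, 6, 6, 6, 7, 7]
step 2: w=[0.1250, 0.1250, 0.1250, 0.1250, 0.1250, 0.1250, 0.1250, 0.1250, 0.0000, 0.0000]  mean=-1.6900  Neff=8.0000  idx=[0, 0, 1, 2, 3, 4, 4, 5, 6, 7]
step 3: w=[0.1000, 0.1000, 0.1000, 0.1000, 0.1000, 0.1000, 0.1000, 0.1000, 0.1000, 0.1000]  mean=-1.6900  Neff=10.0000  idx=[0, 1, 2, 3, 4, 5, 6, 7, 8, 9]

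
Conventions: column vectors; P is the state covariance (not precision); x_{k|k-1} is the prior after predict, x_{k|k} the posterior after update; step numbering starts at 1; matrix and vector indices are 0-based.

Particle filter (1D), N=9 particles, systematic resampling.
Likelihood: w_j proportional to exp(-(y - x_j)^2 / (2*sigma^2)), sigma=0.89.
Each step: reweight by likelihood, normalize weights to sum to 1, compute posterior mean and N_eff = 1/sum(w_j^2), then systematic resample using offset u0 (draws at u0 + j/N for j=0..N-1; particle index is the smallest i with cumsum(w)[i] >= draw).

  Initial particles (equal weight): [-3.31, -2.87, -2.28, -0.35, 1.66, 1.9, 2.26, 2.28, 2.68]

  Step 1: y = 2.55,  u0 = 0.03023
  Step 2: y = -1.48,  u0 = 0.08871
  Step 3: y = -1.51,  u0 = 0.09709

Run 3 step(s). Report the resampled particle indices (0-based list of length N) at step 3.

resampled_idx = [0, 1, 2, 2, 3, 4, 5, 5, 7]

step 1: w=[0.0000, 0.0000, 0.0000, 0.0012, 0.1420, 0.1794, 0.2221, 0.2237, 0.2317]  mean=2.2090  Neff=4.8691  idx=[4, 4, 5, 6, 6, 7, 7, 8, 8]
step 2: w=[0.3742, 0.3742, 0.1393, 0.0276, 0.0276, 0.0251, 0.0251, 0.0034, 0.0034]  mean=1.7647  Neff=3.3088  idx=[0, 0, 0, 1, 1, 1, 2, 2, 6]
step 3: w=[0.1470, 0.1470, 0.1470, 0.1470, 0.1470, 0.1470, 0.0542, 0.0542, 0.0096]  mean=1.6920  Neff=7.3750  idx=[0, 1, 2, 2, 3, 4, 5, 5, 7]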